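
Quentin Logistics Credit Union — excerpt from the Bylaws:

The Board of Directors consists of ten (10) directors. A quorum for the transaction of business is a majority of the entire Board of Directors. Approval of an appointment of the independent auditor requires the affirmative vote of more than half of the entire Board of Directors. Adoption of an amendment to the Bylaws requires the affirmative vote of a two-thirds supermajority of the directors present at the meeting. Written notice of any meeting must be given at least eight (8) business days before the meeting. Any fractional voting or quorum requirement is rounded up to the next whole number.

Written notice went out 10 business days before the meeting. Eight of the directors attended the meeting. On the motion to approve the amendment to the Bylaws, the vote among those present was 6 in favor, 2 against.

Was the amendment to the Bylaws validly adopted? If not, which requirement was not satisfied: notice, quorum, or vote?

Notice: 10 business days given; 8 required (10 ≥ 8). Satisfied.
Quorum: 8 present; quorum is 6. Satisfied.
Vote: the amendment to the Bylaws requires two-thirds of the directors present (8). 2/3 of 8 = 5.33, rounded up to 6, so 6 affirmative votes are needed; 6 voted in favor. Satisfied.

Valid — all requirements satisfied.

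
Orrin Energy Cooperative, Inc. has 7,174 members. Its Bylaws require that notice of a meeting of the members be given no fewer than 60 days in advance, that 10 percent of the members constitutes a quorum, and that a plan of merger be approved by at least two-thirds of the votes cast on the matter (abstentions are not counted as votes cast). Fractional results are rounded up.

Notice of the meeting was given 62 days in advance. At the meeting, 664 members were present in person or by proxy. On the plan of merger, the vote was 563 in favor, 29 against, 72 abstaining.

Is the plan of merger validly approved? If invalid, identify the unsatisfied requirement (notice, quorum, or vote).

Notice: 62 days given; 60 required. Satisfied.
Quorum: 10% of 7,174 = 717.40, rounded up to 718; 664 present. Not satisfied.
Vote: requires two-thirds of the votes cast (664 − 72 abstaining = 592); 2/3 of 592 = 394.67, rounded up to 395, so 395 needed; 563 in favor. Satisfied.

Invalid — quorum requirement not satisfied.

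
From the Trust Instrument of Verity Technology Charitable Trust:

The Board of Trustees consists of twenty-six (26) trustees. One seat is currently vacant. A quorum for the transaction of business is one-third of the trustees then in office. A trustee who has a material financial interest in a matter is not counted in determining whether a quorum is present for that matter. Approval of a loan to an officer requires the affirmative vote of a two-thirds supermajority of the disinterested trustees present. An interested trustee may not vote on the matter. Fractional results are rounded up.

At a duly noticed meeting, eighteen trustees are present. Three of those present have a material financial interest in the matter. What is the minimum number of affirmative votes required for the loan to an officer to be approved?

The loan to an officer requires two-thirds of the disinterested trustees present (18 − 3 = 15).
2/3 of 15 = 10.

10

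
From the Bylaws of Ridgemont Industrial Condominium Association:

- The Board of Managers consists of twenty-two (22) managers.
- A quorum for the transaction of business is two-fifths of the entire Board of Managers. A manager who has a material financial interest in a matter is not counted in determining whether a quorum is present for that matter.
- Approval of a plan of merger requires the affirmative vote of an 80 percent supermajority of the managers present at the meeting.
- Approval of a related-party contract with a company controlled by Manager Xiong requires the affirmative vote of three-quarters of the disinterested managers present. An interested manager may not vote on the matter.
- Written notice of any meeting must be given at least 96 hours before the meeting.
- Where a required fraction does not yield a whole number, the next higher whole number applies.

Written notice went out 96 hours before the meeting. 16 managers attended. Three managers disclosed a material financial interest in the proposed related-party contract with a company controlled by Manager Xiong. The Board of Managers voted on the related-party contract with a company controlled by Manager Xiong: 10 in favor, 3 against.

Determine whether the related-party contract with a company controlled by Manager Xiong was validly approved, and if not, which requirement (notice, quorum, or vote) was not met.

Notice: 96 hours given; 96 required (96 ≥ 96). Satisfied.
Quorum: 16 present, but the 3 interested managers do not count, leaving 13. Quorum is 9. Satisfied.
Vote: the related-party contract with a company controlled by Manager Xiong requires three-fourths of the disinterested managers present (16 − 3 = 13). 3/4 of 13 = 9.75, rounded up to 10, so 10 affirmative votes are needed; 10 voted in favor. Satisfied.

Valid — all requirements satisfied.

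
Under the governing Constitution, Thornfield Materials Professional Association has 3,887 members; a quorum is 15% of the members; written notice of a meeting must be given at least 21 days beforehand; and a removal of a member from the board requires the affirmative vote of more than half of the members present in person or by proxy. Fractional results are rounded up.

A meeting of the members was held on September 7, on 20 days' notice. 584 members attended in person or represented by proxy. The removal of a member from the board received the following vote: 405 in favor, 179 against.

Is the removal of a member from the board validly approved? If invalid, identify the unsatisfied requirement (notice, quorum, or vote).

Invalid — notice requirement not satisfied.

Notice: 20 days given; 21 required. Not satisfied.
Quorum: 15% of 3,887 = 583.05, rounded up to 584; 584 present. Satisfied.
Vote: requires a majority of those present (584); a majority of 584 is 293, so 293 needed; 405 in favor. Satisfied.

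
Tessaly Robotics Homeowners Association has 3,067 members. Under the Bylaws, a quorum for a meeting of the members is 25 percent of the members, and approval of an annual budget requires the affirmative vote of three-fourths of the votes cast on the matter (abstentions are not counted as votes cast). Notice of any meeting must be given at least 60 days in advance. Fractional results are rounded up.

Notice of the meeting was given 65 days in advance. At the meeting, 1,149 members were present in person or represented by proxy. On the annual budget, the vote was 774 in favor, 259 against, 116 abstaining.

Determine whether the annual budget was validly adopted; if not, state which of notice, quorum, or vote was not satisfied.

Notice: 65 days given; 60 required. Satisfied.
Quorum: 25% of 3,067 = 766.75, rounded up to 767; 1,149 present. Satisfied.
Vote: requires three-fourths of the votes cast (1,149 − 116 abstaining = 1,033); 3/4 of 1033 = 774.75, rounded up to 775, so 775 needed; 774 in favor. Not satisfied.

Invalid — vote requirement not satisfied.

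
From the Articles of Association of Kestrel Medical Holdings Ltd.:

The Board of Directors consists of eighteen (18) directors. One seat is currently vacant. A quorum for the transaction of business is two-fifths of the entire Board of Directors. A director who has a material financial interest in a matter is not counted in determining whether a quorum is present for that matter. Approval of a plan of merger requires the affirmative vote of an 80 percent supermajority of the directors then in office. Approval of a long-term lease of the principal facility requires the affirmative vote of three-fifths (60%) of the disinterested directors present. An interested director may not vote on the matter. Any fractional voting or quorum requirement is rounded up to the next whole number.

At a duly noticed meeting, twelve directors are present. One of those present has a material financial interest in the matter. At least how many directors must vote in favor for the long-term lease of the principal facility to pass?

7

The long-term lease of the principal facility requires three-fifths of the disinterested directors present (12 − 1 = 11).
3/5 of 11 = 6.60, rounded up to 7.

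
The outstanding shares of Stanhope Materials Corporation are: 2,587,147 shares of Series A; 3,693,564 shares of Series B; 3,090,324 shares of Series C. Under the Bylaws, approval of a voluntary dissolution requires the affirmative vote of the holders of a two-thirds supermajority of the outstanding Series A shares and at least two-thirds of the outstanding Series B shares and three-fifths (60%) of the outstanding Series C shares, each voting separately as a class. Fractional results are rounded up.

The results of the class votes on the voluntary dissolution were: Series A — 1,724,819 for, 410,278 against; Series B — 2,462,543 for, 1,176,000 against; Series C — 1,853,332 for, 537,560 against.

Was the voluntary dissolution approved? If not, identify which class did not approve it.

Series A: 2/3 of 2587147 = 1724764.67, rounded up to 1724765; 1,724,765 required, 1,724,819 in favor — approved.
Series B: 2/3 of 3693564 = 2462376; 2,462,376 required, 2,462,543 in favor — approved.
Series C: 3/5 of 3090324 = 1854194.40, rounded up to 1854195; 1,854,195 required, 1,853,332 in favor — not approved.

Not approved — the Series C shares did not give the required vote.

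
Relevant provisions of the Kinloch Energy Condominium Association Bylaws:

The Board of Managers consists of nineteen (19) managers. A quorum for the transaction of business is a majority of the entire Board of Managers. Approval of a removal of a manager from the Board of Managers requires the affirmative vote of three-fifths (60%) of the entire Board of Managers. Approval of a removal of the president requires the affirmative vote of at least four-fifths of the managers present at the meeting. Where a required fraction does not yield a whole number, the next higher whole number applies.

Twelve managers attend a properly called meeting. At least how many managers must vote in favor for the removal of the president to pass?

10

The removal of the president requires four-fifths of the managers present (12).
4/5 of 12 = 9.60, rounded up to 10.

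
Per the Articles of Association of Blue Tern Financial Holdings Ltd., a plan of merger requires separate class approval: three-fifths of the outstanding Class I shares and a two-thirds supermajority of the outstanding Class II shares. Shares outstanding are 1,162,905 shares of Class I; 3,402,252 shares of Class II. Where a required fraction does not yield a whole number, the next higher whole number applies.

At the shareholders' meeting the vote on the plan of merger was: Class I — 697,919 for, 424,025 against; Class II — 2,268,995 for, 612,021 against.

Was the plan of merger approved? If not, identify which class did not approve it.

Approved — every class gave the required vote.

Class I: 3/5 of 1162905 = 697743; 697,743 required, 697,919 in favor — approved.
Class II: 2/3 of 3402252 = 2268168; 2,268,168 required, 2,268,995 in favor — approved.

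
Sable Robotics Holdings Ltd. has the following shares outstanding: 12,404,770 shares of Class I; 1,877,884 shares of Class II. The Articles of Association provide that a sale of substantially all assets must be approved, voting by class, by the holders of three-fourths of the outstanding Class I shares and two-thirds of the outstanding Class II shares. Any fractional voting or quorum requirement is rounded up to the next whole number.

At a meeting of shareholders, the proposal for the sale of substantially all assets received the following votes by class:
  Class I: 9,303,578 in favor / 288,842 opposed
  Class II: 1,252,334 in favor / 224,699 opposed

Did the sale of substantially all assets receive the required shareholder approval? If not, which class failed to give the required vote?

Approved — every class gave the required vote.

Class I: 3/4 of 12404770 = 9303577.50, rounded up to 9303578; 9,303,578 required, 9,303,578 in favor — approved.
Class II: 2/3 of 1877884 = 1251922.67, rounded up to 1251923; 1,251,923 required, 1,252,334 in favor — approved.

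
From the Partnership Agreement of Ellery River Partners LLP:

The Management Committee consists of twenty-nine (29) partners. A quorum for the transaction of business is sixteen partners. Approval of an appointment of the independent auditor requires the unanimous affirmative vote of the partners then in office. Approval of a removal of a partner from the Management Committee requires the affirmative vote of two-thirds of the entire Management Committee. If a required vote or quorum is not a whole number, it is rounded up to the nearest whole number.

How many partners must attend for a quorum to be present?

The quorum is fixed at 16.

16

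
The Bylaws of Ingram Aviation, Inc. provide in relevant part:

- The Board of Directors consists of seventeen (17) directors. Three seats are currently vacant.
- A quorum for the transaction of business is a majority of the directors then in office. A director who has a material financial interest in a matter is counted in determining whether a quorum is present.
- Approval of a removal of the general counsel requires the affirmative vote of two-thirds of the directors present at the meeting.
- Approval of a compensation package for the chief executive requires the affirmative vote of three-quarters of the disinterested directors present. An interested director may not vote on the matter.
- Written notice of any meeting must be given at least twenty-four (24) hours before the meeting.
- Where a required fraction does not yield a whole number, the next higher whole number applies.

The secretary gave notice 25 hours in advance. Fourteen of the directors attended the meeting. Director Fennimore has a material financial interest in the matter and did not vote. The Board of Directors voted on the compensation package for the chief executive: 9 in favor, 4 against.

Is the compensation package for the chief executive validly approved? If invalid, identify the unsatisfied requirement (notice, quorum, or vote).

Invalid — vote requirement not satisfied.

Notice: 25 hours given; 24 required (25 ≥ 24). Satisfied.
Quorum: 14 present (interested directors count toward quorum); quorum is 8. Satisfied.
Vote: the compensation package for the chief executive requires three-fourths of the disinterested directors present (14 − 1 = 13). 3/4 of 13 = 9.75, rounded up to 10, so 10 affirmative votes are needed; 9 voted in favor. Not satisfied.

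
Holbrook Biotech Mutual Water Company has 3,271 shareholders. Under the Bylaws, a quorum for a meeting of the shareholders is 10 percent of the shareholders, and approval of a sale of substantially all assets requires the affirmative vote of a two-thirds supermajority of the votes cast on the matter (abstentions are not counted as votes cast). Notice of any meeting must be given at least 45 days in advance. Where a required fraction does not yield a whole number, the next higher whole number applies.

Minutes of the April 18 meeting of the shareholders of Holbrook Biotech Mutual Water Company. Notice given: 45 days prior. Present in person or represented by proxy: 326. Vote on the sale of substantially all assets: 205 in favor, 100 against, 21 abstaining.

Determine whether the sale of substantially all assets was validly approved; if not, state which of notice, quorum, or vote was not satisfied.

Invalid — quorum requirement not satisfied.

Notice: 45 days given; 45 required. Satisfied.
Quorum: 10% of 3,271 = 327.10, rounded up to 328; 326 present. Not satisfied.
Vote: requires two-thirds of the votes cast (326 − 21 abstaining = 305); 2/3 of 305 = 203.33, rounded up to 204, so 204 needed; 205 in favor. Satisfied.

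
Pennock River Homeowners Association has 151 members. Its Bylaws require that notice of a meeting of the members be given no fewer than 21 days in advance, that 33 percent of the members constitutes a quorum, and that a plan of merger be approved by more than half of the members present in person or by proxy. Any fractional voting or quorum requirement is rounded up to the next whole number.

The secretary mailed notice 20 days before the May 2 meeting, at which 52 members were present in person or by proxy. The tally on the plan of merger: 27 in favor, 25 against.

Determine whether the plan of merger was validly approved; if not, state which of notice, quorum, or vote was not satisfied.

Invalid — notice requirement not satisfied.

Notice: 20 days given; 21 required. Not satisfied.
Quorum: 33% of 151 = 49.83, rounded up to 50; 52 present. Satisfied.
Vote: requires a majority of those present (52); a majority of 52 is 27, so 27 needed; 27 in favor. Satisfied.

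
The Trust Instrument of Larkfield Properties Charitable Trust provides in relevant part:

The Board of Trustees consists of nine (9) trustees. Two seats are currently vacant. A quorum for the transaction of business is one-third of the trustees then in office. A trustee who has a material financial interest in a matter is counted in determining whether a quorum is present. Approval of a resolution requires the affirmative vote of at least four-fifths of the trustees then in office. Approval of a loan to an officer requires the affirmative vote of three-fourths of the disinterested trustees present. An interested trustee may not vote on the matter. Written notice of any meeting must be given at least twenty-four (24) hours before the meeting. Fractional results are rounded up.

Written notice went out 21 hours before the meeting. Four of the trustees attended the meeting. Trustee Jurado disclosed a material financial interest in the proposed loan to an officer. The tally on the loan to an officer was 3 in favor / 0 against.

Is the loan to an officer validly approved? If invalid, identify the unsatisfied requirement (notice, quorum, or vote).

Notice: 21 hours given; 24 required (21 < 24). Not satisfied.
Quorum: 4 present (interested trustees count toward quorum); quorum is 3. Satisfied.
Vote: the loan to an officer requires three-fourths of the disinterested trustees present (4 − 1 = 3). 3/4 of 3 = 2.25, rounded up to 3, so 3 affirmative votes are needed; 3 voted in favor. Satisfied.

Invalid — notice requirement not satisfied.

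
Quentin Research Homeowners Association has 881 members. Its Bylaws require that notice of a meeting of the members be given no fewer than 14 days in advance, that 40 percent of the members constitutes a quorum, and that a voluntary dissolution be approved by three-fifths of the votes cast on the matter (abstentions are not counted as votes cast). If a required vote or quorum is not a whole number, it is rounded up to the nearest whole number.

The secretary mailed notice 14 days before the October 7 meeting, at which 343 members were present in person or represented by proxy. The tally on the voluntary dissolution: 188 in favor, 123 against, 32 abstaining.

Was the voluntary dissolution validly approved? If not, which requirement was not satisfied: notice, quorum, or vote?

Invalid — quorum requirement not satisfied.

Notice: 14 days given; 14 required. Satisfied.
Quorum: 40% of 881 = 352.40, rounded up to 353; 343 present. Not satisfied.
Vote: requires three-fifths of the votes cast (343 − 32 abstaining = 311); 3/5 of 311 = 186.60, rounded up to 187, so 187 needed; 188 in favor. Satisfied.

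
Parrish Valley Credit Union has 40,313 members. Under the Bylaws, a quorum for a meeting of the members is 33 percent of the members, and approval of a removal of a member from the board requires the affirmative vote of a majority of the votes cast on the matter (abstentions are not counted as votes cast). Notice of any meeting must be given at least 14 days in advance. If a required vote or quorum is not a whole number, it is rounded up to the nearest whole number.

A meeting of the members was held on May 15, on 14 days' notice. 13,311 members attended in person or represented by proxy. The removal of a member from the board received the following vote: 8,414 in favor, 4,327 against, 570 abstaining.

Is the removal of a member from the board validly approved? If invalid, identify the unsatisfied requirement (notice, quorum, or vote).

Valid — all requirements satisfied.

Notice: 14 days given; 14 required. Satisfied.
Quorum: 33% of 40,313 = 13,303.29, rounded up to 13,304; 13,311 present. Satisfied.
Vote: requires a majority of the votes cast (13,311 − 570 abstaining = 12,741); a majority of 12741 is 6371, so 6,371 needed; 8,414 in favor. Satisfied.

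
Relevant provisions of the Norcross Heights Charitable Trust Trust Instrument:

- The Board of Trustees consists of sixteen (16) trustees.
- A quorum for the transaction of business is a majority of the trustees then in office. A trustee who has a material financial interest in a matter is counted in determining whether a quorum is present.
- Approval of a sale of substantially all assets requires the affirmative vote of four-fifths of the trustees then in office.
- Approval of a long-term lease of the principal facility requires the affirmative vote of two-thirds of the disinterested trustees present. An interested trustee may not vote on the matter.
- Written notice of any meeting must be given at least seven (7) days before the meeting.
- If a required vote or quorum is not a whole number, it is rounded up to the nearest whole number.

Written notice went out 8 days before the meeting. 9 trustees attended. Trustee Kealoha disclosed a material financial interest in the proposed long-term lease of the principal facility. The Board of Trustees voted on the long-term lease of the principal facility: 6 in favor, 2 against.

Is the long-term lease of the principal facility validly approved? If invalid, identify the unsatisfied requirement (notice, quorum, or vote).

Notice: 8 days given; 7 required (8 ≥ 7). Satisfied.
Quorum: 9 present (interested trustees count toward quorum); quorum is 9. Satisfied.
Vote: the long-term lease of the principal facility requires two-thirds of the disinterested trustees present (9 − 1 = 8). 2/3 of 8 = 5.33, rounded up to 6, so 6 affirmative votes are needed; 6 voted in favor. Satisfied.

Valid — all requirements satisfied.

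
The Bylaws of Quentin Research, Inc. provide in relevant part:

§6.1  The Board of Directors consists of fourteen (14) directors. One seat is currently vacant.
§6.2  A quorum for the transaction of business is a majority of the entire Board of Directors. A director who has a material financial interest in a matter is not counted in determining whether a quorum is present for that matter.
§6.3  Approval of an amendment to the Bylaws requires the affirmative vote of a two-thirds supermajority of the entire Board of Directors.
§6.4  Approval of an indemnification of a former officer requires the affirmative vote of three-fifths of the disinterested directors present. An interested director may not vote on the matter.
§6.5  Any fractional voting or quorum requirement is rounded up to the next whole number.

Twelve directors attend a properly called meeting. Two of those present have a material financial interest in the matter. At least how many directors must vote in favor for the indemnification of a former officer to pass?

The indemnification of a former officer requires three-fifths of the disinterested directors present (12 − 2 = 10).
3/5 of 10 = 6.

6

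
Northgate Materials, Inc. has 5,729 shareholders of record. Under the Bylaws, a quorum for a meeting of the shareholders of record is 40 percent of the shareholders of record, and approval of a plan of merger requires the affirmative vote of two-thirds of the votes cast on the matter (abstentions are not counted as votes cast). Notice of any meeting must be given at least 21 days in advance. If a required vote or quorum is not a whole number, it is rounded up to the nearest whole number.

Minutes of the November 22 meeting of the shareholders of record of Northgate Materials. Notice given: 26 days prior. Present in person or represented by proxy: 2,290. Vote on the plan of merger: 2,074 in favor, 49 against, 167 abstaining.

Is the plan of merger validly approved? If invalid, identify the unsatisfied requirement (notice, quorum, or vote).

Invalid — quorum requirement not satisfied.

Notice: 26 days given; 21 required. Satisfied.
Quorum: 40% of 5,729 = 2,291.60, rounded up to 2,292; 2,290 present. Not satisfied.
Vote: requires two-thirds of the votes cast (2,290 − 167 abstaining = 2,123); 2/3 of 2123 = 1415.33, rounded up to 1416, so 1,416 needed; 2,074 in favor. Satisfied.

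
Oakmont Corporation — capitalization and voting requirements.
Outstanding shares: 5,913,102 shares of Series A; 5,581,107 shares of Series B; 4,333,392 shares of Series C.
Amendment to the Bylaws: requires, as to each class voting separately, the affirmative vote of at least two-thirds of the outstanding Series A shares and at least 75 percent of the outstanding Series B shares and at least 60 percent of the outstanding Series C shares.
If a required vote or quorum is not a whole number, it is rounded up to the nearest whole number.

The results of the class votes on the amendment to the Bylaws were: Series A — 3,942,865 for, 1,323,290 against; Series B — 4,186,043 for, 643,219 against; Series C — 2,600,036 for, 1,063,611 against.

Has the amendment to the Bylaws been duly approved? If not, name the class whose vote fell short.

Series A: 2/3 of 5913102 = 3942068; 3,942,068 required, 3,942,865 in favor — approved.
Series B: 3/4 of 5581107 = 4185830.25, rounded up to 4185831; 4,185,831 required, 4,186,043 in favor — approved.
Series C: 3/5 of 4333392 = 2600035.20, rounded up to 2600036; 2,600,036 required, 2,600,036 in favor — approved.

Approved — every class gave the required vote.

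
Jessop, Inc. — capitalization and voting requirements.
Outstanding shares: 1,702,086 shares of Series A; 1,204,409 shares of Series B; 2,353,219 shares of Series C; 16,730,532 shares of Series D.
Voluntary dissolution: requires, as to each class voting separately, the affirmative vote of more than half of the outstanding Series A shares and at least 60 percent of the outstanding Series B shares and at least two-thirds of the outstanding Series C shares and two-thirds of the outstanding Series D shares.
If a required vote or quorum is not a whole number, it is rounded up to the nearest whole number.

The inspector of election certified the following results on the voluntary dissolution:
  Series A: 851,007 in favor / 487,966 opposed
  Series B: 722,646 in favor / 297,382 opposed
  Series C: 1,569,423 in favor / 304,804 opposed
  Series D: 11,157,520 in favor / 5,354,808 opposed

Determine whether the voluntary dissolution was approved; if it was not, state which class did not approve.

Not approved — the Series A shares did not give the required vote.

Series A: a majority of 1702086 is 851044; 851,044 required, 851,007 in favor — not approved.
Series B: 3/5 of 1204409 = 722645.40, rounded up to 722646; 722,646 required, 722,646 in favor — approved.
Series C: 2/3 of 2353219 = 1568812.67, rounded up to 1568813; 1,568,813 required, 1,569,423 in favor — approved.
Series D: 2/3 of 16730532 = 11153688; 11,153,688 required, 11,157,520 in favor — approved.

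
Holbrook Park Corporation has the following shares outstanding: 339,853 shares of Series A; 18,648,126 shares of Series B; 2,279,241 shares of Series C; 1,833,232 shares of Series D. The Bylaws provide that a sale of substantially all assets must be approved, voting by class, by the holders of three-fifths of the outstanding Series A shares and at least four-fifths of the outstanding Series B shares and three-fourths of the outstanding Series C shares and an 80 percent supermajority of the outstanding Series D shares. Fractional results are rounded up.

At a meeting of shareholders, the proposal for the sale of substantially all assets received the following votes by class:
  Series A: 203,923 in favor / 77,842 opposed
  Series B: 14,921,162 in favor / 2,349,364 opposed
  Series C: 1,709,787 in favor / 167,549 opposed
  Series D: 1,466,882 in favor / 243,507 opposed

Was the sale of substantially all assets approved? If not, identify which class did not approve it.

Series A: 3/5 of 339853 = 203911.80, rounded up to 203912; 203,912 required, 203,923 in favor — approved.
Series B: 4/5 of 18648126 = 14918500.80, rounded up to 14918501; 14,918,501 required, 14,921,162 in favor — approved.
Series C: 3/4 of 2279241 = 1709430.75, rounded up to 1709431; 1,709,431 required, 1,709,787 in favor — approved.
Series D: 4/5 of 1833232 = 1466585.60, rounded up to 1466586; 1,466,586 required, 1,466,882 in favor — approved.

Approved — every class gave the required vote.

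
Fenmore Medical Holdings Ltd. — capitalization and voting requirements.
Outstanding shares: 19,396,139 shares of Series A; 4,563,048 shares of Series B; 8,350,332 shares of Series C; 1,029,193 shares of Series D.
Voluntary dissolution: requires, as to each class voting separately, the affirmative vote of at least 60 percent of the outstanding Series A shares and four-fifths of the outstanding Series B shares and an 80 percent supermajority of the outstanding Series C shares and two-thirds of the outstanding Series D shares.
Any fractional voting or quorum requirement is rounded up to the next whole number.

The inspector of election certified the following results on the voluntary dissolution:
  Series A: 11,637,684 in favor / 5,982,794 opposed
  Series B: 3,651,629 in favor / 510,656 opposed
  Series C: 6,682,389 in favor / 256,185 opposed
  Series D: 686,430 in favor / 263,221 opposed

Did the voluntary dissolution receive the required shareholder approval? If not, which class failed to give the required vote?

Approved — every class gave the required vote.

Series A: 3/5 of 19396139 = 11637683.40, rounded up to 11637684; 11,637,684 required, 11,637,684 in favor — approved.
Series B: 4/5 of 4563048 = 3650438.40, rounded up to 3650439; 3,650,439 required, 3,651,629 in favor — approved.
Series C: 4/5 of 8350332 = 6680265.60, rounded up to 6680266; 6,680,266 required, 6,682,389 in favor — approved.
Series D: 2/3 of 1029193 = 686128.67, rounded up to 686129; 686,129 required, 686,430 in favor — approved.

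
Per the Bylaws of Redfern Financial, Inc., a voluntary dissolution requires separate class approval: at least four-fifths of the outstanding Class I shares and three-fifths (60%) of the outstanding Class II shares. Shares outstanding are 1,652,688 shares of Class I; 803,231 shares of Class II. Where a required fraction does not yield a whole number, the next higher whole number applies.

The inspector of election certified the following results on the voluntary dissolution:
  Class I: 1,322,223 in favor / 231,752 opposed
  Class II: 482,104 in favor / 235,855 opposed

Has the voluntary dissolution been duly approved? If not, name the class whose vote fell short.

Class I: 4/5 of 1652688 = 1322150.40, rounded up to 1322151; 1,322,151 required, 1,322,223 in favor — approved.
Class II: 3/5 of 803231 = 481938.60, rounded up to 481939; 481,939 required, 482,104 in favor — approved.

Approved — every class gave the required vote.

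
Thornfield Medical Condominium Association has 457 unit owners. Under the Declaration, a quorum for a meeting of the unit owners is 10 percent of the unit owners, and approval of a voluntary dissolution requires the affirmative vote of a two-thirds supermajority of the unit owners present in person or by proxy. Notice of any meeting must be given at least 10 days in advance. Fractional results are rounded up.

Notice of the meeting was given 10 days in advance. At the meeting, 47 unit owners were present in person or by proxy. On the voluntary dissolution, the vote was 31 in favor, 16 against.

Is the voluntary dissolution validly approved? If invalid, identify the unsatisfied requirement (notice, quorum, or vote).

Invalid — vote requirement not satisfied.

Notice: 10 days given; 10 required. Satisfied.
Quorum: 10% of 457 = 45.70, rounded up to 46; 47 present. Satisfied.
Vote: requires two-thirds of those present (47); 2/3 of 47 = 31.33, rounded up to 32, so 32 needed; 31 in favor. Not satisfied.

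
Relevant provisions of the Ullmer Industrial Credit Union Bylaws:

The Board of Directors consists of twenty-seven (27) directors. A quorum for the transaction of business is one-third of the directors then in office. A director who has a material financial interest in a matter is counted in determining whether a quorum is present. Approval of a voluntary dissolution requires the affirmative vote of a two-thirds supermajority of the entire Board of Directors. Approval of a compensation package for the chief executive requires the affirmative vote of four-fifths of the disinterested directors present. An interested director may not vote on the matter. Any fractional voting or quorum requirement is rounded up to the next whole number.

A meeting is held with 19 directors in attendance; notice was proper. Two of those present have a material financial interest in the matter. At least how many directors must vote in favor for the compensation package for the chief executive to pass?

14

The compensation package for the chief executive requires four-fifths of the disinterested directors present (19 − 2 = 17).
4/5 of 17 = 13.60, rounded up to 14.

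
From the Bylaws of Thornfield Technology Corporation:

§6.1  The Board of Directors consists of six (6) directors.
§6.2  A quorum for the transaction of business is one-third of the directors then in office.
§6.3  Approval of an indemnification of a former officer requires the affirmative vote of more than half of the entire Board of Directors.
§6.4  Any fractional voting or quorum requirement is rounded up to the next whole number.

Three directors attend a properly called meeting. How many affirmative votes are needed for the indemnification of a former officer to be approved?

4

The indemnification of a former officer requires a majority of the entire Board of Directors (6).
A majority of 6 is 4.
(Only 3 can vote, so the indemnification of a former officer cannot pass at this meeting, but the required vote is still 4.)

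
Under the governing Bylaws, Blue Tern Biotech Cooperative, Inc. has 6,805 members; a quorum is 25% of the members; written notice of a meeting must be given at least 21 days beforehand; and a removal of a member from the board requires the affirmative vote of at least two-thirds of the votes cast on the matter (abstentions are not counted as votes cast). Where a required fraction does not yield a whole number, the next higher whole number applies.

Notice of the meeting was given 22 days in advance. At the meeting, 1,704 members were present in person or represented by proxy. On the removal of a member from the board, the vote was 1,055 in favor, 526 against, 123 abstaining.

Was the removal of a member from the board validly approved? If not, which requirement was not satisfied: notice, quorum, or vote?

Valid — all requirements satisfied.

Notice: 22 days given; 21 required. Satisfied.
Quorum: 25% of 6,805 = 1,701.25, rounded up to 1,702; 1,704 present. Satisfied.
Vote: requires two-thirds of the votes cast (1,704 − 123 abstaining = 1,581); 2/3 of 1581 = 1054, so 1,054 needed; 1,055 in favor. Satisfied.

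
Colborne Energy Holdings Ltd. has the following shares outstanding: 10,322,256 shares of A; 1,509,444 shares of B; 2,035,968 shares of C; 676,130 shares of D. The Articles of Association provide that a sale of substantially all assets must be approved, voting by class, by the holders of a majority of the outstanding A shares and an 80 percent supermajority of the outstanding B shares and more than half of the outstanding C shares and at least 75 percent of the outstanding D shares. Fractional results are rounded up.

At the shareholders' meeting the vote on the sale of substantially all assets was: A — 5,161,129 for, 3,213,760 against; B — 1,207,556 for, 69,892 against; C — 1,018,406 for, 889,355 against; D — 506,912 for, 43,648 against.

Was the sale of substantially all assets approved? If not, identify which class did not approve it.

Not approved — the D shares did not give the required vote.

A: a majority of 10322256 is 5161129; 5,161,129 required, 5,161,129 in favor — approved.
B: 4/5 of 1509444 = 1207555.20, rounded up to 1207556; 1,207,556 required, 1,207,556 in favor — approved.
C: a majority of 2035968 is 1017985; 1,017,985 required, 1,018,406 in favor — approved.
D: 3/4 of 676130 = 507097.50, rounded up to 507098; 507,098 required, 506,912 in favor — not approved.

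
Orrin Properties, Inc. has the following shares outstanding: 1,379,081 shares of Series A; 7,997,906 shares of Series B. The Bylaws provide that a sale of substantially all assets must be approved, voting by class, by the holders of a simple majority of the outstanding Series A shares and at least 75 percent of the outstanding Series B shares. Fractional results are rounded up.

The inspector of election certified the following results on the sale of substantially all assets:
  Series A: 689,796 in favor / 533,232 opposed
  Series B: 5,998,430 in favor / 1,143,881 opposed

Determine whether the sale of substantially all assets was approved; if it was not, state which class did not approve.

Approved — every class gave the required vote.

Series A: a majority of 1379081 is 689541; 689,541 required, 689,796 in favor — approved.
Series B: 3/4 of 7997906 = 5998429.50, rounded up to 5998430; 5,998,430 required, 5,998,430 in favor — approved.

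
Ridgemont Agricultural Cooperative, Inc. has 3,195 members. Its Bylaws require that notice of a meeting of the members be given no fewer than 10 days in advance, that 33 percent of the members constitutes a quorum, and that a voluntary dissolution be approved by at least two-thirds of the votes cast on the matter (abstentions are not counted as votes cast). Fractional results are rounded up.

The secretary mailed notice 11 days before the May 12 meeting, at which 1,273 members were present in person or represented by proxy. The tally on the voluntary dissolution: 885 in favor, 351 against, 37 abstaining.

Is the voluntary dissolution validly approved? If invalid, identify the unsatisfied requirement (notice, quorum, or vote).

Valid — all requirements satisfied.

Notice: 11 days given; 10 required. Satisfied.
Quorum: 33% of 3,195 = 1,054.35, rounded up to 1,055; 1,273 present. Satisfied.
Vote: requires two-thirds of the votes cast (1,273 − 37 abstaining = 1,236); 2/3 of 1236 = 824, so 824 needed; 885 in favor. Satisfied.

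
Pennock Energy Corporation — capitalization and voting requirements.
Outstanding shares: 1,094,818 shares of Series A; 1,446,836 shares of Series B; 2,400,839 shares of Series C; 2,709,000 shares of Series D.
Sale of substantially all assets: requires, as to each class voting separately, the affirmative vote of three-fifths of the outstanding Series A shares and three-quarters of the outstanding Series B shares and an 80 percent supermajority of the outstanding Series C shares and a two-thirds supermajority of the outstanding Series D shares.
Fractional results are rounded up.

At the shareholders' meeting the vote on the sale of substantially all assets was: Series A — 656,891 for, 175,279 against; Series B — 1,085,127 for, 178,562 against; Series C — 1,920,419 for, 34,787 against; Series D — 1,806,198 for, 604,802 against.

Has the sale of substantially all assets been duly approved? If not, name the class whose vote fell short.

Not approved — the Series C shares did not give the required vote.

Series A: 3/5 of 1094818 = 656890.80, rounded up to 656891; 656,891 required, 656,891 in favor — approved.
Series B: 3/4 of 1446836 = 1085127; 1,085,127 required, 1,085,127 in favor — approved.
Series C: 4/5 of 2400839 = 1920671.20, rounded up to 1920672; 1,920,672 required, 1,920,419 in favor — not approved.
Series D: 2/3 of 2709000 = 1806000; 1,806,000 required, 1,806,198 in favor — approved.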